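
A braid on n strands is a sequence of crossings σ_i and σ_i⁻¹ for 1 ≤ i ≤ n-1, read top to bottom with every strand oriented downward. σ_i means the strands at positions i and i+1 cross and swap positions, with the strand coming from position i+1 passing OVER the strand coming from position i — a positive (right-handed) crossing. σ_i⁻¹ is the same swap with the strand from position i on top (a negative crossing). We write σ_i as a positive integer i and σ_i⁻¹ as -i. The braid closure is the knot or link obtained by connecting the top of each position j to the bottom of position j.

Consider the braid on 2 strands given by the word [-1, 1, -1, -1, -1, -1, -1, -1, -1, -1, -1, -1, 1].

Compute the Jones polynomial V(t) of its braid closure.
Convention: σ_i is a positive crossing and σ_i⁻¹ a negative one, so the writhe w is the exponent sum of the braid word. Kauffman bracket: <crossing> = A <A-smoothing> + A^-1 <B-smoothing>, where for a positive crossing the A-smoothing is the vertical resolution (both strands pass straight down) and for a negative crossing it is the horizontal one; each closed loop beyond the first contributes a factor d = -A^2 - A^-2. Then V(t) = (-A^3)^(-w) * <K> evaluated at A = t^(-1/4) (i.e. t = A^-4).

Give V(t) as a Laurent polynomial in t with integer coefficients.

t^-4 + t^-6 - t^-7 + t^-8 - t^-9 + t^-10 - t^-11 + t^-12 - t^-13

Derivation:
The presented braid s1^-1 s1 s1^-1 s1^-1 s1^-1 s1^-1 s1^-1 s1^-1 s1^-1 s1^-1 s1^-1 s1^-1 s1 on 2 strands reduces by inverse Markov moves (closure unchanged at each step):
  Deconjugate: the word is γ·β·γ⁻¹ with γ = s1^-1 s1 (prefix) and γ⁻¹ = s1^-1 s1 (suffix); strip both.
Reduced to β = s1^-1 s1^-1 s1^-1 s1^-1 s1^-1 s1^-1 s1^-1 s1^-1 s1^-1 on 2 strands, 9 crossings.
Compute on β:
Braid: s1^-1 s1^-1 s1^-1 s1^-1 s1^-1 s1^-1 s1^-1 s1^-1 s1^-1 on 2 strands, 9 crossings.
Writhe w = (#positive) - (#negative) = 0 - 9 = -9.
Computing the Kauffman bracket via state sum. There are 2^9 = 512 states.
Smooth each crossing (0=||, 1=⌣⌢); contribution A^(Σ sign_k(1-2s_k)) * d^(L-1).
Tabulate the states by total A-exponent and number of loops L (A-exp: L × count):
  A^9: L=9 ×1
  A^7: L=8 ×9
  A^5: L=7 ×36
  A^3: L=6 ×84
  A^1: L=5 ×126
  A^-1: L=4 ×126
  A^-3: L=3 ×84
  A^-5: L=2 ×36
  A^-7: L=1 ×9
  A^-9: L=2 ×1
Each group contributes A^e * Σ count * d^(L-1):
Powers of d = -A^2 - A^-2: d^2 = A^4 + 2 + A^-4; d^3 = -A^6 - 3*A^2 - 3*A^-2 - A^-6; d^4 = A^8 + 4*A^4 + 6 + 4*A^-4 + A^-8; d^5 = -A^10 - 5*A^6 - 10*A^2 - 10*A^-2 - 5*A^-6 - A^-10; d^6 = A^12 + 6*A^8 + 15*A^4 + 20 + 15*A^-4 + 6*A^-8 + A^-12; d^7 = -A^14 - 7*A^10 - 21*A^6 - 35*A^2 - 35*A^-2 - 21*A^-6 - 7*A^-10 - A^-14; d^8 = A^16 + 8*A^12 + 28*A^8 + 56*A^4 + 70 + 56*A^-4 + 28*A^-8 + 8*A^-12 + A^-16.
  A^9 * (d^8) = A^25 + 8*A^21 + 28*A^17 + 56*A^13 + 70*A^9 + 56*A^5 + 28*A + 8*A^-3 + A^-7
  A^7 * (9*d^7) = -9*A^21 - 63*A^17 - 189*A^13 - 315*A^9 - 315*A^5 - 189*A - 63*A^-3 - 9*A^-7
  A^5 * (36*d^6) = 36*A^17 + 216*A^13 + 540*A^9 + 720*A^5 + 540*A + 216*A^-3 + 36*A^-7
  A^3 * (84*d^5) = -84*A^13 - 420*A^9 - 840*A^5 - 840*A - 420*A^-3 - 84*A^-7
  A^1 * (126*d^4) = 126*A^9 + 504*A^5 + 756*A + 504*A^-3 + 126*A^-7
  A^-1 * (126*d^3) = -126*A^5 - 378*A - 378*A^-3 - 126*A^-7
  A^-3 * (84*d^2) = 84*A + 168*A^-3 + 84*A^-7
  A^-5 * (36*d) = -36*A^-3 - 36*A^-7
  A^-7 * (9) = 9*A^-7
  A^-9 * (d) = -A^-7 - A^-11
Summing the groups: <K> = A^25 - A^21 + A^17 - A^13 + A^9 - A^5 + A - A^-3 - A^-11
Normalise by the writhe: (-A^3)^(-w) = (-A^3)^(9) = -A^27, so f(A) = -A^27 * <K> = -A^52 + A^48 - A^44 + A^40 - A^36 + A^32 - A^28 + A^24 + A^16.
Substitute A = t^(-1/4), i.e. A^e → t^(-e/4): V(t) = t^-4 + t^-6 - t^-7 + t^-8 - t^-9 + t^-10 - t^-11 + t^-12 - t^-13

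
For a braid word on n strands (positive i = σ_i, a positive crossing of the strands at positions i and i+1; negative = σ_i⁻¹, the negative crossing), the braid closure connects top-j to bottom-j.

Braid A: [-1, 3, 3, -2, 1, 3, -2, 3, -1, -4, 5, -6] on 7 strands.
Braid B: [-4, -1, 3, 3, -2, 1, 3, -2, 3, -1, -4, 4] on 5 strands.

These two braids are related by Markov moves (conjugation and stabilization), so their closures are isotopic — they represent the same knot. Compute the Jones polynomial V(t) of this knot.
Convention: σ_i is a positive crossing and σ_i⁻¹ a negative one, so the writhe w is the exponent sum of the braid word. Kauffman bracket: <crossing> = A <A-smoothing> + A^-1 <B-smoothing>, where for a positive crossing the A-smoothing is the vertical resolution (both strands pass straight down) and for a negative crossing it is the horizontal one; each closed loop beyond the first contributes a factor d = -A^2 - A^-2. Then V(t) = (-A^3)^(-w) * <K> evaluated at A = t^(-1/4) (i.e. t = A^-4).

t^5 - 2*t^4 + 3*t^3 - 3*t^2 + 3*t - 3 + 2*t^-1 - t^-2 + t^-3

Derivation:
Markov-equivalent braids have isotopic closures, hence identical knot invariants. Strip the Markov moves from each word to reach a common short braid β, then compute V(t) once on β.
Braid A: s1^-1 s3 s3 s2^-1 s1 s3 s2^-1 s3 s1^-1 s4^-1 s5 s6^-1 on 7 strands reduces by inverse Markov moves (closure unchanged at each step):
  Destabilize: the word has the form β·s6^-1 where s6^-1 occurs only as the final letter (β ∈ B_6); drop it and the last strand → 6 strands.
  Destabilize: the word has the form β·s5 where s5 occurs only as the final letter (β ∈ B_5); drop it and the last strand → 5 strands.
  Destabilize: the word has the form β·s4^-1 where s4^-1 occurs only as the final letter (β ∈ B_4); drop it and the last strand → 4 strands.
Reduced to β = s1^-1 s3 s3 s2^-1 s1 s3 s2^-1 s3 s1^-1 on 4 strands, 9 crossings.
Braid B: s4^-1 s1^-1 s3 s3 s2^-1 s1 s3 s2^-1 s3 s1^-1 s4^-1 s4 on 5 strands reduces by inverse Markov moves (closure unchanged at each step):
  Deconjugate: the word is γ·β·γ⁻¹ with γ = s4^-1 (prefix) and γ⁻¹ = s4 (suffix); strip both.
  Destabilize: the word has the form β·s4^-1 where s4^-1 occurs only as the final letter (β ∈ B_4); drop it and the last strand → 4 strands.
Reduced to β = s1^-1 s3 s3 s2^-1 s1 s3 s2^-1 s3 s1^-1 on 4 strands, 9 crossings.
Both give the same β = s1^-1 s3 s3 s2^-1 s1 s3 s2^-1 s3 s1^-1 on 4 strands, so one state sum suffices:
Braid: s1^-1 s3 s3 s2^-1 s1 s3 s2^-1 s3 s1^-1 on 4 strands, 9 crossings.
Writhe w = (#positive) - (#negative) = 5 - 4 = 1.
Enumerate smoothing states for the bracket polynomial. There are 2^9 = 512 states.
Each crossing splits two ways (0=vertical, 1=horizontal). The state's weight is A^(#A-smoothings - #B-smoothings) * d^(loops - 1).
Tabulate the states by total A-exponent and number of loops L (A-exp: L × count):
  A^9: L=4 ×1
  A^7: L=3 ×9
  A^5: L=2 ×29, L=4 ×7
  A^3: L=1 ×30, L=3 ×52, L=5 ×2
  A^1: L=2 ×83, L=4 ×43
  A^-1: L=1 ×11, L=3 ×93, L=5 ×22
  A^-3: L=2 ×19, L=4 ×58, L=6 ×7
  A^-5: L=3 ×15, L=5 ×20, L=7 ×1
  A^-7: L=4 ×6, L=6 ×3
  A^-9: L=5 ×1
Each group contributes A^e * Σ count * d^(L-1):
Powers of d = -A^2 - A^-2: d^2 = A^4 + 2 + A^-4; d^3 = -A^6 - 3*A^2 - 3*A^-2 - A^-6; d^4 = A^8 + 4*A^4 + 6 + 4*A^-4 + A^-8; d^5 = -A^10 - 5*A^6 - 10*A^2 - 10*A^-2 - 5*A^-6 - A^-10; d^6 = A^12 + 6*A^8 + 15*A^4 + 20 + 15*A^-4 + 6*A^-8 + A^-12.
  A^9 * (d^3) = -A^15 - 3*A^11 - 3*A^7 - A^3
  A^7 * (9*d^2) = 9*A^11 + 18*A^7 + 9*A^3
  A^5 * (29*d + 7*d^3) = -7*A^11 - 50*A^7 - 50*A^3 - 7*A^-1
  A^3 * (30 + 52*d^2 + 2*d^4) = 2*A^11 + 60*A^7 + 146*A^3 + 60*A^-1 + 2*A^-5
  A^1 * (83*d + 43*d^3) = -43*A^7 - 212*A^3 - 212*A^-1 - 43*A^-5
  A^-1 * (11 + 93*d^2 + 22*d^4) = 22*A^7 + 181*A^3 + 329*A^-1 + 181*A^-5 + 22*A^-9
  A^-3 * (19*d + 58*d^3 + 7*d^5) = -7*A^7 - 93*A^3 - 263*A^-1 - 263*A^-5 - 93*A^-9 - 7*A^-13
  A^-5 * (15*d^2 + 20*d^4 + d^6) = A^7 + 26*A^3 + 110*A^-1 + 170*A^-5 + 110*A^-9 + 26*A^-13 + A^-17
  A^-7 * (6*d^3 + 3*d^5) = -3*A^3 - 21*A^-1 - 48*A^-5 - 48*A^-9 - 21*A^-13 - 3*A^-17
  A^-9 * (d^4) = A^-1 + 4*A^-5 + 6*A^-9 + 4*A^-13 + A^-17
Summing the groups: <K> = -A^15 + A^11 - 2*A^7 + 3*A^3 - 3*A^-1 + 3*A^-5 - 3*A^-9 + 2*A^-13 - A^-17
Normalise by the writhe: (-A^3)^(-w) = (-A^3)^(-1) = -A^-3, so f(A) = -A^-3 * <K> = A^12 - A^8 + 2*A^4 - 3 + 3*A^-4 - 3*A^-8 + 3*A^-12 - 2*A^-16 + A^-20.
Substitute A = t^(-1/4), i.e. A^e → t^(-e/4): V(t) = t^5 - 2*t^4 + 3*t^3 - 3*t^2 + 3*t - 3 + 2*t^-1 - t^-2 + t^-3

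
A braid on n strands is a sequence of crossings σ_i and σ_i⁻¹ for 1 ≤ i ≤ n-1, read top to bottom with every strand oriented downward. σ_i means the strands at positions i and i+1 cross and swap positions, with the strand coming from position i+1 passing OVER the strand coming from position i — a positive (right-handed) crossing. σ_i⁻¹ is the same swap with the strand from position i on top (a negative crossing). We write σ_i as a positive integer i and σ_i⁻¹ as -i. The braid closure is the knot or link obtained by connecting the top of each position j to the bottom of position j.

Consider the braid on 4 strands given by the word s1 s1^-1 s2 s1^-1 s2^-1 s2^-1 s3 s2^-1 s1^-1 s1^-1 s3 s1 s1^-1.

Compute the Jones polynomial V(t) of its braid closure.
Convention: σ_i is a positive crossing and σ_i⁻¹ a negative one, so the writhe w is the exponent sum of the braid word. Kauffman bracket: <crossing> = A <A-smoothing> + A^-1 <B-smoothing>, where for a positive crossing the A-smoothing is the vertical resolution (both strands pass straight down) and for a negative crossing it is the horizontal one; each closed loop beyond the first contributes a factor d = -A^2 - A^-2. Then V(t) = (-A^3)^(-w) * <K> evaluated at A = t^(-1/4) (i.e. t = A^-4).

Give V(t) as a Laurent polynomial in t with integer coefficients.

The presented braid s1 s1^-1 s2 s1^-1 s2^-1 s2^-1 s3 s2^-1 s1^-1 s1^-1 s3 s1 s1^-1 on 4 strands reduces by inverse Markov moves (closure unchanged at each step):
  Deconjugate: the word is γ·β·γ⁻¹ with γ = s1 s1^-1 (prefix) and γ⁻¹ = s1 s1^-1 (suffix); strip both.
Reduced to β = s2 s1^-1 s2^-1 s2^-1 s3 s2^-1 s1^-1 s1^-1 s3 on 4 strands, 9 crossings.
Compute on β:
Braid: s2 s1^-1 s2^-1 s2^-1 s3 s2^-1 s1^-1 s1^-1 s3 on 4 strands, 9 crossings.
Writhe w = (#positive) - (#negative) = 3 - 6 = -3.
State-sum expansion of <K>. There are 2^9 = 512 states.
For each crossing: s=0 is the vertical smoothing, s=1 horizontal. Crossing k contributes A^(sign_k * (1 - 2*s_k)); loop factor d = -A^2 - A^-2.
Tabulate the states by total A-exponent and number of loops L (A-exp: L × count):
  A^9: L=6 ×1
  A^7: L=5 ×9
  A^5: L=4 ×35, L=6 ×1
  A^3: L=3 ×73, L=5 ×11
  A^1: L=2 ×82, L=4 ×43, L=6 ×1
  A^-1: L=1 ×40, L=3 ×79, L=5 ×7
  A^-3: L=2 ×63, L=4 ×21
  A^-5: L=1 ×9, L=3 ×26, L=5 ×1
  A^-7: L=2 ×6, L=4 ×3
  A^-9: L=3 ×1
Each group contributes A^e * Σ count * d^(L-1):
Powers of d = -A^2 - A^-2: d^2 = A^4 + 2 + A^-4; d^3 = -A^6 - 3*A^2 - 3*A^-2 - A^-6; d^4 = A^8 + 4*A^4 + 6 + 4*A^-4 + A^-8; d^5 = -A^10 - 5*A^6 - 10*A^2 - 10*A^-2 - 5*A^-6 - A^-10.
  A^9 * (d^5) = -A^19 - 5*A^15 - 10*A^11 - 10*A^7 - 5*A^3 - A^-1
  A^7 * (9*d^4) = 9*A^15 + 36*A^11 + 54*A^7 + 36*A^3 + 9*A^-1
  A^5 * (35*d^3 + d^5) = -A^15 - 40*A^11 - 115*A^7 - 115*A^3 - 40*A^-1 - A^-5
  A^3 * (73*d^2 + 11*d^4) = 11*A^11 + 117*A^7 + 212*A^3 + 117*A^-1 + 11*A^-5
  A^1 * (82*d + 43*d^3 + d^5) = -A^11 - 48*A^7 - 221*A^3 - 221*A^-1 - 48*A^-5 - A^-9
  A^-1 * (40 + 79*d^2 + 7*d^4) = 7*A^7 + 107*A^3 + 240*A^-1 + 107*A^-5 + 7*A^-9
  A^-3 * (63*d + 21*d^3) = -21*A^3 - 126*A^-1 - 126*A^-5 - 21*A^-9
  A^-5 * (9 + 26*d^2 + d^4) = A^3 + 30*A^-1 + 67*A^-5 + 30*A^-9 + A^-13
  A^-7 * (6*d + 3*d^3) = -3*A^-1 - 15*A^-5 - 15*A^-9 - 3*A^-13
  A^-9 * (d^2) = A^-5 + 2*A^-9 + A^-13
Summing the groups: <K> = -A^19 + 3*A^15 - 4*A^11 + 5*A^7 - 6*A^3 + 5*A^-1 - 4*A^-5 + 2*A^-9 - A^-13
Normalise by the writhe: (-A^3)^(-w) = (-A^3)^(3) = -A^9, so f(A) = -A^9 * <K> = A^28 - 3*A^24 + 4*A^20 - 5*A^16 + 6*A^12 - 5*A^8 + 4*A^4 - 2 + A^-4.
Substitute A = t^(-1/4), i.e. A^e → t^(-e/4): V(t) = t - 2 + 4*t^-1 - 5*t^-2 + 6*t^-3 - 5*t^-4 + 4*t^-5 - 3*t^-6 + t^-7

Answer: t - 2 + 4*t^-1 - 5*t^-2 + 6*t^-3 - 5*t^-4 + 4*t^-5 - 3*t^-6 + t^-7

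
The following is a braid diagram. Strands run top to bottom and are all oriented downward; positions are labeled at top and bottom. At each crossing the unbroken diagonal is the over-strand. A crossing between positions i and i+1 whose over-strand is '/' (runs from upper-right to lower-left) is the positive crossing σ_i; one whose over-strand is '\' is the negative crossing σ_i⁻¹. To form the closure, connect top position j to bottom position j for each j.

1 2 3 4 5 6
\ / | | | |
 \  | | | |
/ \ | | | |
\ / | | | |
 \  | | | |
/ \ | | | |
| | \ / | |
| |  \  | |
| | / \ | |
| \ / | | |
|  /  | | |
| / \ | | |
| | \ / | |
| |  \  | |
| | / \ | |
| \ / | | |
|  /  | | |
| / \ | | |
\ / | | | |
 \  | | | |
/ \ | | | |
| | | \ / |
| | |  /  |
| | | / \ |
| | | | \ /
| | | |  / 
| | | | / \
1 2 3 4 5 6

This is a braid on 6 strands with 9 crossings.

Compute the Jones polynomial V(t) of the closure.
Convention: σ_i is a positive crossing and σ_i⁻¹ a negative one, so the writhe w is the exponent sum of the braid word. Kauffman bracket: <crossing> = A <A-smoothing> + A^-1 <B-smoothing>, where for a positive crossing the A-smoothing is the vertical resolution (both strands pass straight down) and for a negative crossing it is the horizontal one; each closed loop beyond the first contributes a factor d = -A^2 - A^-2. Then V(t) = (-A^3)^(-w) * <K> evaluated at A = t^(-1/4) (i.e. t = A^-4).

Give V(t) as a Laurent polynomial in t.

Reading the diagram top to bottom ('/'-over between positions i,i+1 = s_i, '\'-over = s_i^-1): braid word = s1^-1 s1^-1 s3^-1 s2 s3^-1 s2 s1^-1 s4 s5.
The presented braid s1^-1 s1^-1 s3^-1 s2 s3^-1 s2 s1^-1 s4 s5 on 6 strands reduces by inverse Markov moves (closure unchanged at each step):
  Destabilize: the word has the form β·s5 where s5 occurs only as the final letter (β ∈ B_5); drop it and the last strand → 5 strands.
  Destabilize: the word has the form β·s4 where s4 occurs only as the final letter (β ∈ B_4); drop it and the last strand → 4 strands.
Reduced to β = s1^-1 s1^-1 s3^-1 s2 s3^-1 s2 s1^-1 on 4 strands, 7 crossings.
Compute on β:
Braid: s1^-1 s1^-1 s3^-1 s2 s3^-1 s2 s1^-1 on 4 strands, 7 crossings.
Writhe w = (#positive) - (#negative) = 2 - 5 = -3.
Enumerate smoothing states for the bracket polynomial. There are 2^7 = 128 states.
Smooth each crossing (0=||, 1=⌣⌢); contribution A^(Σ sign_k(1-2s_k)) * d^(L-1).
Tabulate the states by total A-exponent and number of loops L (A-exp: L × count):
  A^7: L=5 ×1
  A^5: L=4 ×7
  A^3: L=3 ×20, L=5 ×1
  A^1: L=2 ×27, L=4 ×8
  A^-1: L=1 ×15, L=3 ×19, L=5 ×1
  A^-3: L=2 ×17, L=4 ×4
  A^-5: L=3 ×7
  A^-7: L=4 ×1
Each group contributes A^e * Σ count * d^(L-1):
Powers of d = -A^2 - A^-2: d^2 = A^4 + 2 + A^-4; d^3 = -A^6 - 3*A^2 - 3*A^-2 - A^-6; d^4 = A^8 + 4*A^4 + 6 + 4*A^-4 + A^-8.
  A^7 * (d^4) = A^15 + 4*A^11 + 6*A^7 + 4*A^3 + A^-1
  A^5 * (7*d^3) = -7*A^11 - 21*A^7 - 21*A^3 - 7*A^-1
  A^3 * (20*d^2 + d^4) = A^11 + 24*A^7 + 46*A^3 + 24*A^-1 + A^-5
  A^1 * (27*d + 8*d^3) = -8*A^7 - 51*A^3 - 51*A^-1 - 8*A^-5
  A^-1 * (15 + 19*d^2 + d^4) = A^7 + 23*A^3 + 59*A^-1 + 23*A^-5 + A^-9
  A^-3 * (17*d + 4*d^3) = -4*A^3 - 29*A^-1 - 29*A^-5 - 4*A^-9
  A^-5 * (7*d^2) = 7*A^-1 + 14*A^-5 + 7*A^-9
  A^-7 * (d^3) = -A^-1 - 3*A^-5 - 3*A^-9 - A^-13
Summing the groups: <K> = A^15 - 2*A^11 + 2*A^7 - 3*A^3 + 3*A^-1 - 2*A^-5 + A^-9 - A^-13
Normalise by the writhe: (-A^3)^(-w) = (-A^3)^(3) = -A^9, so f(A) = -A^9 * <K> = -A^24 + 2*A^20 - 2*A^16 + 3*A^12 - 3*A^8 + 2*A^4 - 1 + A^-4.
Substitute A = t^(-1/4), i.e. A^e → t^(-e/4): V(t) = t - 1 + 2*t^-1 - 3*t^-2 + 3*t^-3 - 2*t^-4 + 2*t^-5 - t^-6

Answer: t - 1 + 2*t^-1 - 3*t^-2 + 3*t^-3 - 2*t^-4 + 2*t^-5 - t^-6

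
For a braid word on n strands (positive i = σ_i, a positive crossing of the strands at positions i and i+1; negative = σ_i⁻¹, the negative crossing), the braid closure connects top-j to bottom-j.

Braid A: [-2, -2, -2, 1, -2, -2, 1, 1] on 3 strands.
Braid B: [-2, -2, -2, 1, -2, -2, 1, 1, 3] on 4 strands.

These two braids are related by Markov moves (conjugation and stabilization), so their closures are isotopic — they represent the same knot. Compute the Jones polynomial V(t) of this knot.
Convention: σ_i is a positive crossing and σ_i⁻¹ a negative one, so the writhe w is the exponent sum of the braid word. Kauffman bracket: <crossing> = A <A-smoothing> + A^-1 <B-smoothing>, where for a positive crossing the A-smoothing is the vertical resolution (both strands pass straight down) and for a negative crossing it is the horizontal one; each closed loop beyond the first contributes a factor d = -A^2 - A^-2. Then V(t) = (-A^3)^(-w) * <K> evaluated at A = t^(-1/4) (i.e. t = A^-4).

-t^2 + 2*t - 3 + 5*t^-1 - 4*t^-2 + 5*t^-3 - 4*t^-4 + 2*t^-5 - t^-6

Derivation:
Markov-equivalent braids have isotopic closures, hence identical knot invariants. Strip the Markov moves from each word to reach a common short braid β, then compute V(t) once on β.
Braid A: s2^-1 s2^-1 s2^-1 s1 s2^-1 s2^-1 s1 s1 on 3 strands has no conjugating prefix/suffix or stabilization to strip; take β = s2^-1 s2^-1 s2^-1 s1 s2^-1 s2^-1 s1 s1.
Braid B: s2^-1 s2^-1 s2^-1 s1 s2^-1 s2^-1 s1 s1 s3 on 4 strands reduces by inverse Markov moves (closure unchanged at each step):
  Destabilize: the word has the form β·s3 where s3 occurs only as the final letter (β ∈ B_3); drop it and the last strand → 3 strands.
Reduced to β = s2^-1 s2^-1 s2^-1 s1 s2^-1 s2^-1 s1 s1 on 3 strands, 8 crossings.
Both give the same β = s2^-1 s2^-1 s2^-1 s1 s2^-1 s2^-1 s1 s1 on 3 strands, so one state sum suffices:
Braid: s2^-1 s2^-1 s2^-1 s1 s2^-1 s2^-1 s1 s1 on 3 strands, 8 crossings.
Writhe w = (#positive) - (#negative) = 3 - 5 = -2.
State-sum expansion of <K>. There are 2^8 = 256 states.
For each crossing: s=0 is the vertical smoothing, s=1 horizontal. Crossing k contributes A^(sign_k * (1 - 2*s_k)); loop factor d = -A^2 - A^-2.
Tabulate the states by total A-exponent and number of loops L (A-exp: L × count):
  A^8: L=6 ×1
  A^6: L=5 ×8
  A^4: L=4 ×27, L=6 ×1
  A^2: L=3 ×50, L=5 ×6
  A^0: L=2 ×53, L=4 ×17
  A^-2: L=1 ×27, L=3 ×28, L=5 ×1
  A^-4: L=2 ×24, L=4 ×4
  A^-6: L=3 ×8
  A^-8: L=4 ×1
Each group contributes A^e * Σ count * d^(L-1):
Powers of d = -A^2 - A^-2: d^2 = A^4 + 2 + A^-4; d^3 = -A^6 - 3*A^2 - 3*A^-2 - A^-6; d^4 = A^8 + 4*A^4 + 6 + 4*A^-4 + A^-8; d^5 = -A^10 - 5*A^6 - 10*A^2 - 10*A^-2 - 5*A^-6 - A^-10.
  A^8 * (d^5) = -A^18 - 5*A^14 - 10*A^10 - 10*A^6 - 5*A^2 - A^-2
  A^6 * (8*d^4) = 8*A^14 + 32*A^10 + 48*A^6 + 32*A^2 + 8*A^-2
  A^4 * (27*d^3 + d^5) = -A^14 - 32*A^10 - 91*A^6 - 91*A^2 - 32*A^-2 - A^-6
  A^2 * (50*d^2 + 6*d^4) = 6*A^10 + 74*A^6 + 136*A^2 + 74*A^-2 + 6*A^-6
  A^0 * (53*d + 17*d^3) = -17*A^6 - 104*A^2 - 104*A^-2 - 17*A^-6
  A^-2 * (27 + 28*d^2 + d^4) = A^6 + 32*A^2 + 89*A^-2 + 32*A^-6 + A^-10
  A^-4 * (24*d + 4*d^3) = -4*A^2 - 36*A^-2 - 36*A^-6 - 4*A^-10
  A^-6 * (8*d^2) = 8*A^-2 + 16*A^-6 + 8*A^-10
  A^-8 * (d^3) = -A^-2 - 3*A^-6 - 3*A^-10 - A^-14
Summing the groups: <K> = -A^18 + 2*A^14 - 4*A^10 + 5*A^6 - 4*A^2 + 5*A^-2 - 3*A^-6 + 2*A^-10 - A^-14
Normalise by the writhe: (-A^3)^(-w) = (-A^3)^(2) = A^6, so f(A) = A^6 * <K> = -A^24 + 2*A^20 - 4*A^16 + 5*A^12 - 4*A^8 + 5*A^4 - 3 + 2*A^-4 - A^-8.
Substitute A = t^(-1/4), i.e. A^e → t^(-e/4): V(t) = -t^2 + 2*t - 3 + 5*t^-1 - 4*t^-2 + 5*t^-3 - 4*t^-4 + 2*t^-5 - t^-6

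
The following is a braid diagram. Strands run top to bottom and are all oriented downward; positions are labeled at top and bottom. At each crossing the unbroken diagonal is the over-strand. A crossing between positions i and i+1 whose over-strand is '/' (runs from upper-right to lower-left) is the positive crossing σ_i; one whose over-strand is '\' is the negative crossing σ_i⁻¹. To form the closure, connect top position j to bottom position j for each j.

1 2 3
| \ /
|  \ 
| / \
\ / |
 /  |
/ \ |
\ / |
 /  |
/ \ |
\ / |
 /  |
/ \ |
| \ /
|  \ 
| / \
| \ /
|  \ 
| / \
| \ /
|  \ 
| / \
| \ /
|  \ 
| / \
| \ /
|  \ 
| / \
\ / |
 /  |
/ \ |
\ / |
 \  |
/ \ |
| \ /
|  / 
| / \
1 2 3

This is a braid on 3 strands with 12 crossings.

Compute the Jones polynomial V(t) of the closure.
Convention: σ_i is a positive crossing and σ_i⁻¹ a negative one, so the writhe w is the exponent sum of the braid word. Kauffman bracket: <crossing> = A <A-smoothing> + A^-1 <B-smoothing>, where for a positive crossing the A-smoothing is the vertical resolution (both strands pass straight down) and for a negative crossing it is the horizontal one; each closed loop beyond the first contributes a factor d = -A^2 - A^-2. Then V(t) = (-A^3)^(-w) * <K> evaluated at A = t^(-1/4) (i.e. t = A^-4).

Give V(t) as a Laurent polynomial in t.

Reading the diagram top to bottom ('/'-over between positions i,i+1 = s_i, '\'-over = s_i^-1): braid word = s2^-1 s1 s1 s1 s2^-1 s2^-1 s2^-1 s2^-1 s2^-1 s1 s1^-1 s2.
The presented braid s2^-1 s1 s1 s1 s2^-1 s2^-1 s2^-1 s2^-1 s2^-1 s1 s1^-1 s2 on 3 strands reduces by inverse Markov moves (closure unchanged at each step):
  Deconjugate: the word is γ·β·γ⁻¹ with γ = s2^-1 s1 (prefix) and γ⁻¹ = s1^-1 s2 (suffix); strip both.
Reduced to β = s1 s1 s2^-1 s2^-1 s2^-1 s2^-1 s2^-1 s1 on 3 strands, 8 crossings.
Compute on β:
Braid: s1 s1 s2^-1 s2^-1 s2^-1 s2^-1 s2^-1 s1 on 3 strands, 8 crossings.
Writhe w = (#positive) - (#negative) = 3 - 5 = -2.
State-sum expansion of <K>. There are 2^8 = 256 states.
Each crossing splits two ways (0=vertical, 1=horizontal). The state's weight is A^(#A-smoothings - #B-smoothings) * d^(loops - 1).
Tabulate the states by total A-exponent and number of loops L (A-exp: L × count):
  A^8: L=6 ×1
  A^6: L=5 ×8
  A^4: L=4 ×25, L=6 ×3
  A^2: L=3 ×40, L=5 ×15, L=7 ×1
  A^0: L=2 ×35, L=4 ×30, L=6 ×5
  A^-2: L=1 ×15, L=3 ×31, L=5 ×10
  A^-4: L=2 ×18, L=4 ×10
  A^-6: L=3 ×8
  A^-8: L=4 ×1
Each group contributes A^e * Σ count * d^(L-1):
Powers of d = -A^2 - A^-2: d^2 = A^4 + 2 + A^-4; d^3 = -A^6 - 3*A^2 - 3*A^-2 - A^-6; d^4 = A^8 + 4*A^4 + 6 + 4*A^-4 + A^-8; d^5 = -A^10 - 5*A^6 - 10*A^2 - 10*A^-2 - 5*A^-6 - A^-10; d^6 = A^12 + 6*A^8 + 15*A^4 + 20 + 15*A^-4 + 6*A^-8 + A^-12.
  A^8 * (d^5) = -A^18 - 5*A^14 - 10*A^10 - 10*A^6 - 5*A^2 - A^-2
  A^6 * (8*d^4) = 8*A^14 + 32*A^10 + 48*A^6 + 32*A^2 + 8*A^-2
  A^4 * (25*d^3 + 3*d^5) = -3*A^14 - 40*A^10 - 105*A^6 - 105*A^2 - 40*A^-2 - 3*A^-6
  A^2 * (40*d^2 + 15*d^4 + d^6) = A^14 + 21*A^10 + 115*A^6 + 190*A^2 + 115*A^-2 + 21*A^-6 + A^-10
  A^0 * (35*d + 30*d^3 + 5*d^5) = -5*A^10 - 55*A^6 - 175*A^2 - 175*A^-2 - 55*A^-6 - 5*A^-10
  A^-2 * (15 + 31*d^2 + 10*d^4) = 10*A^6 + 71*A^2 + 137*A^-2 + 71*A^-6 + 10*A^-10
  A^-4 * (18*d + 10*d^3) = -10*A^2 - 48*A^-2 - 48*A^-6 - 10*A^-10
  A^-6 * (8*d^2) = 8*A^-2 + 16*A^-6 + 8*A^-10
  A^-8 * (d^3) = -A^-2 - 3*A^-6 - 3*A^-10 - A^-14
Summing the groups: <K> = -A^18 + A^14 - 2*A^10 + 3*A^6 - 2*A^2 + 3*A^-2 - A^-6 + A^-10 - A^-14
Normalise by the writhe: (-A^3)^(-w) = (-A^3)^(2) = A^6, so f(A) = A^6 * <K> = -A^24 + A^20 - 2*A^16 + 3*A^12 - 2*A^8 + 3*A^4 - 1 + A^-4 - A^-8.
Substitute A = t^(-1/4), i.e. A^e → t^(-e/4): V(t) = -t^2 + t - 1 + 3*t^-1 - 2*t^-2 + 3*t^-3 - 2*t^-4 + t^-5 - t^-6

Answer: -t^2 + t - 1 + 3*t^-1 - 2*t^-2 + 3*t^-3 - 2*t^-4 + t^-5 - t^-6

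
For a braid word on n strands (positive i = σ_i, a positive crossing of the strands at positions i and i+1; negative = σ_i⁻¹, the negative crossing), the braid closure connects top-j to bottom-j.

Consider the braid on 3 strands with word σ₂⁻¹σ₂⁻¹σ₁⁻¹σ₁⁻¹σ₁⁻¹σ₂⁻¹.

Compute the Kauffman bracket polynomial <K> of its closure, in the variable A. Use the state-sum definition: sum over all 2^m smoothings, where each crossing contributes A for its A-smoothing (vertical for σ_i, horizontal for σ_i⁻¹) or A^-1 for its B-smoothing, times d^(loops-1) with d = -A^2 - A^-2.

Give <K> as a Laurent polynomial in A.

A^14 - 2*A^10 + A^6 - 2*A^2 + 2*A^-2 + A^-10

Derivation:
Braid: s2^-1 s2^-1 s1^-1 s1^-1 s1^-1 s2^-1 on 3 strands, 6 crossings.
Writhe w = (#positive) - (#negative) = 0 - 6 = -6.
Enumerate smoothing states for the bracket polynomial. There are 2^6 = 64 states.
For each crossing: s=0 is the vertical smoothing, s=1 horizontal. Crossing k contributes A^(sign_k * (1 - 2*s_k)); loop factor d = -A^2 - A^-2.
Tabulate the states by total A-exponent and number of loops L (A-exp: L × count):
  A^6: L=5 ×1
  A^4: L=4 ×6
  A^2: L=3 ×15
  A^0: L=2 ×18, L=4 ×2
  A^-2: L=1 ×9, L=3 ×6
  A^-4: L=2 ×6
  A^-6: L=3 ×1
Each group contributes A^e * Σ count * d^(L-1):
Powers of d = -A^2 - A^-2: d^2 = A^4 + 2 + A^-4; d^3 = -A^6 - 3*A^2 - 3*A^-2 - A^-6; d^4 = A^8 + 4*A^4 + 6 + 4*A^-4 + A^-8.
  A^6 * (d^4) = A^14 + 4*A^10 + 6*A^6 + 4*A^2 + A^-2
  A^4 * (6*d^3) = -6*A^10 - 18*A^6 - 18*A^2 - 6*A^-2
  A^2 * (15*d^2) = 15*A^6 + 30*A^2 + 15*A^-2
  A^0 * (18*d + 2*d^3) = -2*A^6 - 24*A^2 - 24*A^-2 - 2*A^-6
  A^-2 * (9 + 6*d^2) = 6*A^2 + 21*A^-2 + 6*A^-6
  A^-4 * (6*d) = -6*A^-2 - 6*A^-6
  A^-6 * (d^2) = A^-2 + 2*A^-6 + A^-10
Summing the groups: <K> = A^14 - 2*A^10 + A^6 - 2*A^2 + 2*A^-2 + A^-10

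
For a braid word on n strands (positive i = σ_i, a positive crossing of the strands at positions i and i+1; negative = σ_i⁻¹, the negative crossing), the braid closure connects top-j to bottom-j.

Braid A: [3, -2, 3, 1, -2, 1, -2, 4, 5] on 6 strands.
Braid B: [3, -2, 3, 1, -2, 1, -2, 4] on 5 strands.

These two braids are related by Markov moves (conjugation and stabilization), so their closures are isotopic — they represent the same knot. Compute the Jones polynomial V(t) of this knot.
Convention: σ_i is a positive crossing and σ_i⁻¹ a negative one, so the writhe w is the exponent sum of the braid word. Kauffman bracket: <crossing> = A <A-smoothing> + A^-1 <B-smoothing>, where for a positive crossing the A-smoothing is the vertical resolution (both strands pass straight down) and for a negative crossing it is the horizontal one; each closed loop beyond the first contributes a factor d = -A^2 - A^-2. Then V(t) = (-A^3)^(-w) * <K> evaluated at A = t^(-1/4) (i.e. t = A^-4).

Markov-equivalent braids have isotopic closures, hence identical knot invariants. Strip the Markov moves from each word to reach a common short braid β, then compute V(t) once on β.
Braid A: s3 s2^-1 s3 s1 s2^-1 s1 s2^-1 s4 s5 on 6 strands reduces by inverse Markov moves (closure unchanged at each step):
  Destabilize: the word has the form β·s5 where s5 occurs only as the final letter (β ∈ B_5); drop it and the last strand → 5 strands.
  Destabilize: the word has the form β·s4 where s4 occurs only as the final letter (β ∈ B_4); drop it and the last strand → 4 strands.
Reduced to β = s3 s2^-1 s3 s1 s2^-1 s1 s2^-1 on 4 strands, 7 crossings.
Braid B: s3 s2^-1 s3 s1 s2^-1 s1 s2^-1 s4 on 5 strands reduces by inverse Markov moves (closure unchanged at each step):
  Destabilize: the word has the form β·s4 where s4 occurs only as the final letter (β ∈ B_4); drop it and the last strand → 4 strands.
Reduced to β = s3 s2^-1 s3 s1 s2^-1 s1 s2^-1 on 4 strands, 7 crossings.
Both give the same β = s3 s2^-1 s3 s1 s2^-1 s1 s2^-1 on 4 strands, so one state sum suffices:
Braid: s3 s2^-1 s3 s1 s2^-1 s1 s2^-1 on 4 strands, 7 crossings.
Writhe w = (#positive) - (#negative) = 4 - 3 = 1.
State-sum expansion of <K>. There are 2^7 = 128 states.
For each crossing: s=0 is the vertical smoothing, s=1 horizontal. Crossing k contributes A^(sign_k * (1 - 2*s_k)); loop factor d = -A^2 - A^-2.
Tabulate the states by total A-exponent and number of loops L (A-exp: L × count):
  A^7: L=5 ×1
  A^5: L=4 ×7
  A^3: L=3 ×21
  A^1: L=2 ×32, L=4 ×3
  A^-1: L=1 ×21, L=3 ×14
  A^-3: L=2 ×19, L=4 ×2
  A^-5: L=3 ×7
  A^-7: L=4 ×1
Each group contributes A^e * Σ count * d^(L-1):
Powers of d = -A^2 - A^-2: d^2 = A^4 + 2 + A^-4; d^3 = -A^6 - 3*A^2 - 3*A^-2 - A^-6; d^4 = A^8 + 4*A^4 + 6 + 4*A^-4 + A^-8.
  A^7 * (d^4) = A^15 + 4*A^11 + 6*A^7 + 4*A^3 + A^-1
  A^5 * (7*d^3) = -7*A^11 - 21*A^7 - 21*A^3 - 7*A^-1
  A^3 * (21*d^2) = 21*A^7 + 42*A^3 + 21*A^-1
  A^1 * (32*d + 3*d^3) = -3*A^7 - 41*A^3 - 41*A^-1 - 3*A^-5
  A^-1 * (21 + 14*d^2) = 14*A^3 + 49*A^-1 + 14*A^-5
  A^-3 * (19*d + 2*d^3) = -2*A^3 - 25*A^-1 - 25*A^-5 - 2*A^-9
  A^-5 * (7*d^2) = 7*A^-1 + 14*A^-5 + 7*A^-9
  A^-7 * (d^3) = -A^-1 - 3*A^-5 - 3*A^-9 - A^-13
Summing the groups: <K> = A^15 - 3*A^11 + 3*A^7 - 4*A^3 + 4*A^-1 - 3*A^-5 + 2*A^-9 - A^-13
Normalise by the writhe: (-A^3)^(-w) = (-A^3)^(-1) = -A^-3, so f(A) = -A^-3 * <K> = -A^12 + 3*A^8 - 3*A^4 + 4 - 4*A^-4 + 3*A^-8 - 2*A^-12 + A^-16.
Substitute A = t^(-1/4), i.e. A^e → t^(-e/4): V(t) = t^4 - 2*t^3 + 3*t^2 - 4*t + 4 - 3*t^-1 + 3*t^-2 - t^-3

Answer: t^4 - 2*t^3 + 3*t^2 - 4*t + 4 - 3*t^-1 + 3*t^-2 - t^-3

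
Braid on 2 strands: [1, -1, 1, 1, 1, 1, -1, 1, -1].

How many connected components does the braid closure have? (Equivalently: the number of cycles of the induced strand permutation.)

Track the strand permutation on 2 strands, starting from identity.
  step 1: s1 swaps positions 1,2 -> [2 1]
  step 2: s1^-1 swaps positions 1,2 -> [1 2]
  step 3: s1 swaps positions 1,2 -> [2 1]
  step 4: s1 swaps positions 1,2 -> [1 2]
  step 5: s1 swaps positions 1,2 -> [2 1]
  step 6: s1 swaps positions 1,2 -> [1 2]
  step 7: s1^-1 swaps positions 1,2 -> [2 1]
  step 8: s1 swaps positions 1,2 -> [1 2]
  step 9: s1^-1 swaps positions 1,2 -> [2 1]
Final permutation (position -> original strand): [2 1]
Closure components = cycle count of this permutation = 1.

Answer: 1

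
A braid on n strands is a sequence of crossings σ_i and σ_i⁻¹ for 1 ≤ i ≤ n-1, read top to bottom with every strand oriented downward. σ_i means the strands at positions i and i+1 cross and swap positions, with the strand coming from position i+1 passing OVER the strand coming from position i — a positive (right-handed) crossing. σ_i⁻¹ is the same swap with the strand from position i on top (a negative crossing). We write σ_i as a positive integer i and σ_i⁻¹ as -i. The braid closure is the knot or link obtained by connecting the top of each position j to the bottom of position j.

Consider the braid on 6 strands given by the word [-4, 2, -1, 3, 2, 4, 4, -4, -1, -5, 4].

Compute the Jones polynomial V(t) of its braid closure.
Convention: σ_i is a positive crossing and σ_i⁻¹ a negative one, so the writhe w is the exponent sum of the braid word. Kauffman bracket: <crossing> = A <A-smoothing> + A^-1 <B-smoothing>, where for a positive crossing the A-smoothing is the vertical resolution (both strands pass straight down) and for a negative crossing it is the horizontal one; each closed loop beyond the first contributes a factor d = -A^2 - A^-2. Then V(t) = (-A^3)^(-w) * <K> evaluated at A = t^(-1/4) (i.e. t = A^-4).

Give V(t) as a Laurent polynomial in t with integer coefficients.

The presented braid s4^-1 s2 s1^-1 s3 s2 s4 s4 s4^-1 s1^-1 s5^-1 s4 on 6 strands reduces by inverse Markov moves (closure unchanged at each step):
  Deconjugate: the word is γ·β·γ⁻¹ with γ = s4^-1 (prefix) and γ⁻¹ = s4 (suffix); strip both.
  Destabilize: the word has the form β·s5^-1 where s5^-1 occurs only as the final letter (β ∈ B_5); drop it and the last strand → 5 strands.
Reduced to β = s2 s1^-1 s3 s2 s4 s4 s4^-1 s1^-1 on 5 strands, 8 crossings.
Compute on β:
First cancel adjacent σ_i σ_i⁻¹ pairs (Reidemeister II — same braid, same closure): s2 s1^-1 s3 s2 s4 s4 s4^-1 s1^-1 → s2 s1^-1 s3 s2 s4 s1^-1.
Braid: s2 s1^-1 s3 s2 s4 s1^-1 on 5 strands, 6 crossings.
Writhe w = (#positive) - (#negative) = 4 - 2 = 2.
State-sum expansion of <K>. There are 2^6 = 64 states.
Each crossing splits two ways (0=vertical, 1=horizontal). The state's weight is A^(#A-smoothings - #B-smoothings) * d^(loops - 1).
Tabulate the states by total A-exponent and number of loops L (A-exp: L × count):
  A^6: L=5 ×1
  A^4: L=4 ×6
  A^2: L=3 ×14, L=5 ×1
  A^0: L=2 ×14, L=4 ×6
  A^-2: L=1 ×5, L=3 ×9, L=5 ×1
  A^-4: L=2 ×4, L=4 ×2
  A^-6: L=3 ×1
Each group contributes A^e * Σ count * d^(L-1):
Powers of d = -A^2 - A^-2: d^2 = A^4 + 2 + A^-4; d^3 = -A^6 - 3*A^2 - 3*A^-2 - A^-6; d^4 = A^8 + 4*A^4 + 6 + 4*A^-4 + A^-8.
  A^6 * (d^4) = A^14 + 4*A^10 + 6*A^6 + 4*A^2 + A^-2
  A^4 * (6*d^3) = -6*A^10 - 18*A^6 - 18*A^2 - 6*A^-2
  A^2 * (14*d^2 + d^4) = A^10 + 18*A^6 + 34*A^2 + 18*A^-2 + A^-6
  A^0 * (14*d + 6*d^3) = -6*A^6 - 32*A^2 - 32*A^-2 - 6*A^-6
  A^-2 * (5 + 9*d^2 + d^4) = A^6 + 13*A^2 + 29*A^-2 + 13*A^-6 + A^-10
  A^-4 * (4*d + 2*d^3) = -2*A^2 - 10*A^-2 - 10*A^-6 - 2*A^-10
  A^-6 * (d^2) = A^-2 + 2*A^-6 + A^-10
Summing the groups: <K> = A^14 - A^10 + A^6 - A^2 + A^-2
Normalise by the writhe: (-A^3)^(-w) = (-A^3)^(-2) = A^-6, so f(A) = A^-6 * <K> = A^8 - A^4 + 1 - A^-4 + A^-8.
Substitute A = t^(-1/4), i.e. A^e → t^(-e/4): V(t) = t^2 - t + 1 - t^-1 + t^-2

Answer: t^2 - t + 1 - t^-1 + t^-2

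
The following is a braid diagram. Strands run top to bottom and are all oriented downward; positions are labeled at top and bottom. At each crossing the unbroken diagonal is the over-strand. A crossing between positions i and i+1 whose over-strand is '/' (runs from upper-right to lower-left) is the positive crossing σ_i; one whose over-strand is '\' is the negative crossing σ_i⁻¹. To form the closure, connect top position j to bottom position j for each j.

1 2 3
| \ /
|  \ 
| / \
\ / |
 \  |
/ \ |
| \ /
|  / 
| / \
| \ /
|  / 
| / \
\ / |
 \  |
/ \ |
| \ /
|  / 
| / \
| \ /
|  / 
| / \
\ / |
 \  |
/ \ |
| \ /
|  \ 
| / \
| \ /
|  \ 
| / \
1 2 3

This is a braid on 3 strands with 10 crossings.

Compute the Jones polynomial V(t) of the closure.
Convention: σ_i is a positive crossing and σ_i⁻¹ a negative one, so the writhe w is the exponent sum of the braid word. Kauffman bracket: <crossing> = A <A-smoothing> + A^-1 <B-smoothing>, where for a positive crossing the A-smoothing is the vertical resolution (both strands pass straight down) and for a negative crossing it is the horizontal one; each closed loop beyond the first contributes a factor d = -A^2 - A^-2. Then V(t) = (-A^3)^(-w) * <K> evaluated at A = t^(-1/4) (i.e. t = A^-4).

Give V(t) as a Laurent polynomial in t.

t^2 - 2*t + 4 - 4*t^-1 + 4*t^-2 - 4*t^-3 + 3*t^-4 - 2*t^-5 + t^-6

Derivation:
Reading the diagram top to bottom ('/'-over between positions i,i+1 = s_i, '\'-over = s_i^-1): braid word = s2^-1 s1^-1 s2 s2 s1^-1 s2 s2 s1^-1 s2^-1 s2^-1.
Braid: s2^-1 s1^-1 s2 s2 s1^-1 s2 s2 s1^-1 s2^-1 s2^-1 on 3 strands, 10 crossings.
Writhe w = (#positive) - (#negative) = 4 - 6 = -2.
Enumerate smoothing states for the bracket polynomial. There are 2^10 = 1024 states.
Smooth each crossing (0=||, 1=⌣⌢); contribution A^(Σ sign_k(1-2s_k)) * d^(L-1).
Tabulate the states by total A-exponent and number of loops L (A-exp: L × count):
  A^10: L=5 ×1
  A^8: L=4 ×10
  A^6: L=3 ×39, L=5 ×6
  A^4: L=2 ×66, L=4 ×52, L=6 ×2
  A^2: L=1 ×45, L=3 ×124, L=5 ×41
  A^0: L=2 ×118, L=4 ×113, L=6 ×21
  A^-2: L=1 ×20, L=3 ×120, L=5 ×63, L=7 ×7
  A^-4: L=2 ×30, L=4 ×68, L=6 ×21, L=8 ×1
  A^-6: L=3 ×20, L=5 ×22, L=7 ×3
  A^-8: L=4 ×7, L=6 ×3
  A^-10: L=5 ×1
Each group contributes A^e * Σ count * d^(L-1):
Powers of d = -A^2 - A^-2: d^2 = A^4 + 2 + A^-4; d^3 = -A^6 - 3*A^2 - 3*A^-2 - A^-6; d^4 = A^8 + 4*A^4 + 6 + 4*A^-4 + A^-8; d^5 = -A^10 - 5*A^6 - 10*A^2 - 10*A^-2 - 5*A^-6 - A^-10; d^6 = A^12 + 6*A^8 + 15*A^4 + 20 + 15*A^-4 + 6*A^-8 + A^-12; d^7 = -A^14 - 7*A^10 - 21*A^6 - 35*A^2 - 35*A^-2 - 21*A^-6 - 7*A^-10 - A^-14.
  A^10 * (d^4) = A^18 + 4*A^14 + 6*A^10 + 4*A^6 + A^2
  A^8 * (10*d^3) = -10*A^14 - 30*A^10 - 30*A^6 - 10*A^2
  A^6 * (39*d^2 + 6*d^4) = 6*A^14 + 63*A^10 + 114*A^6 + 63*A^2 + 6*A^-2
  A^4 * (66*d + 52*d^3 + 2*d^5) = -2*A^14 - 62*A^10 - 242*A^6 - 242*A^2 - 62*A^-2 - 2*A^-6
  A^2 * (45 + 124*d^2 + 41*d^4) = 41*A^10 + 288*A^6 + 539*A^2 + 288*A^-2 + 41*A^-6
  A^0 * (118*d + 113*d^3 + 21*d^5) = -21*A^10 - 218*A^6 - 667*A^2 - 667*A^-2 - 218*A^-6 - 21*A^-10
  A^-2 * (20 + 120*d^2 + 63*d^4 + 7*d^6) = 7*A^10 + 105*A^6 + 477*A^2 + 778*A^-2 + 477*A^-6 + 105*A^-10 + 7*A^-14
  A^-4 * (30*d + 68*d^3 + 21*d^5 + d^7) = -A^10 - 28*A^6 - 194*A^2 - 479*A^-2 - 479*A^-6 - 194*A^-10 - 28*A^-14 - A^-18
  A^-6 * (20*d^2 + 22*d^4 + 3*d^6) = 3*A^6 + 40*A^2 + 153*A^-2 + 232*A^-6 + 153*A^-10 + 40*A^-14 + 3*A^-18
  A^-8 * (7*d^3 + 3*d^5) = -3*A^2 - 22*A^-2 - 51*A^-6 - 51*A^-10 - 22*A^-14 - 3*A^-18
  A^-10 * (d^4) = A^-2 + 4*A^-6 + 6*A^-10 + 4*A^-14 + A^-18
Summing the groups: <K> = A^18 - 2*A^14 + 3*A^10 - 4*A^6 + 4*A^2 - 4*A^-2 + 4*A^-6 - 2*A^-10 + A^-14
Normalise by the writhe: (-A^3)^(-w) = (-A^3)^(2) = A^6, so f(A) = A^6 * <K> = A^24 - 2*A^20 + 3*A^16 - 4*A^12 + 4*A^8 - 4*A^4 + 4 - 2*A^-4 + A^-8.
Substitute A = t^(-1/4), i.e. A^e → t^(-e/4): V(t) = t^2 - 2*t + 4 - 4*t^-1 + 4*t^-2 - 4*t^-3 + 3*t^-4 - 2*t^-5 + t^-6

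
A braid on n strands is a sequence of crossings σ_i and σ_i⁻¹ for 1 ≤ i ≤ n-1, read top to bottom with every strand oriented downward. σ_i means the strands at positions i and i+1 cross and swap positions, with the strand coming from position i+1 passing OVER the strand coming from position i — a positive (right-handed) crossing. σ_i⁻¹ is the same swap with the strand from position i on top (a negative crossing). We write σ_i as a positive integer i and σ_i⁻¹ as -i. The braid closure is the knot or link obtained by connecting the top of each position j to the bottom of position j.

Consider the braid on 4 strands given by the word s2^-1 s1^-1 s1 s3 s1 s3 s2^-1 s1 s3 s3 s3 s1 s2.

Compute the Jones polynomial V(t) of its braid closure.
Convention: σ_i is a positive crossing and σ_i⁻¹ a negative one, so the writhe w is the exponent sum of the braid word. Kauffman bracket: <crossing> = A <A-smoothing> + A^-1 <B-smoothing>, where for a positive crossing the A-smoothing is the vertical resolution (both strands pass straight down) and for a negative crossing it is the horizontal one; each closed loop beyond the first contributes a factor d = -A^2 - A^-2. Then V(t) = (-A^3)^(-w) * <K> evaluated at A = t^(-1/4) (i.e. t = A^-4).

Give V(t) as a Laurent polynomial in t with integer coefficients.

t^11 - 2*t^10 + 2*t^9 - 3*t^8 + 2*t^7 - 2*t^6 + 2*t^5 + t^3

Derivation:
The presented braid s2^-1 s1^-1 s1 s3 s1 s3 s2^-1 s1 s3 s3 s3 s1 s2 on 4 strands reduces by inverse Markov moves (closure unchanged at each step):
  Deconjugate: the word is γ·β·γ⁻¹ with γ = s2^-1 s1^-1 (prefix) and γ⁻¹ = s1 s2 (suffix); strip both.
Reduced to β = s1 s3 s1 s3 s2^-1 s1 s3 s3 s3 on 4 strands, 9 crossings.
Compute on β:
Braid: s1 s3 s1 s3 s2^-1 s1 s3 s3 s3 on 4 strands, 9 crossings.
Writhe w = (#positive) - (#negative) = 8 - 1 = 7.
Enumerate smoothing states for the bracket polynomial. There are 2^9 = 512 states.
For each crossing: s=0 is the vertical smoothing, s=1 horizontal. Crossing k contributes A^(sign_k * (1 - 2*s_k)); loop factor d = -A^2 - A^-2.
Tabulate the states by total A-exponent and number of loops L (A-exp: L × count):
  A^9: L=3 ×1
  A^7: L=2 ×8, L=4 ×1
  A^5: L=1 ×15, L=3 ×21
  A^3: L=2 ×60, L=4 ×24
  A^1: L=3 ×110, L=5 ×16
  A^-1: L=4 ×120, L=6 ×6
  A^-3: L=5 ×83, L=7 ×1
  A^-5: L=6 ×36
  A^-7: L=7 ×9
  A^-9: L=8 ×1
Each group contributes A^e * Σ count * d^(L-1):
Powers of d = -A^2 - A^-2: d^2 = A^4 + 2 + A^-4; d^3 = -A^6 - 3*A^2 - 3*A^-2 - A^-6; d^4 = A^8 + 4*A^4 + 6 + 4*A^-4 + A^-8; d^5 = -A^10 - 5*A^6 - 10*A^2 - 10*A^-2 - 5*A^-6 - A^-10; d^6 = A^12 + 6*A^8 + 15*A^4 + 20 + 15*A^-4 + 6*A^-8 + A^-12; d^7 = -A^14 - 7*A^10 - 21*A^6 - 35*A^2 - 35*A^-2 - 21*A^-6 - 7*A^-10 - A^-14.
  A^9 * (d^2) = A^13 + 2*A^9 + A^5
  A^7 * (8*d + d^3) = -A^13 - 11*A^9 - 11*A^5 - A
  A^5 * (15 + 21*d^2) = 21*A^9 + 57*A^5 + 21*A
  A^3 * (60*d + 24*d^3) = -24*A^9 - 132*A^5 - 132*A - 24*A^-3
  A^1 * (110*d^2 + 16*d^4) = 16*A^9 + 174*A^5 + 316*A + 174*A^-3 + 16*A^-7
  A^-1 * (120*d^3 + 6*d^5) = -6*A^9 - 150*A^5 - 420*A - 420*A^-3 - 150*A^-7 - 6*A^-11
  A^-3 * (83*d^4 + d^6) = A^9 + 89*A^5 + 347*A + 518*A^-3 + 347*A^-7 + 89*A^-11 + A^-15
  A^-5 * (36*d^5) = -36*A^5 - 180*A - 360*A^-3 - 360*A^-7 - 180*A^-11 - 36*A^-15
  A^-7 * (9*d^6) = 9*A^5 + 54*A + 135*A^-3 + 180*A^-7 + 135*A^-11 + 54*A^-15 + 9*A^-19
  A^-9 * (d^7) = -A^5 - 7*A - 21*A^-3 - 35*A^-7 - 35*A^-11 - 21*A^-15 - 7*A^-19 - A^-23
Summing the groups: <K> = -A^9 - 2*A + 2*A^-3 - 2*A^-7 + 3*A^-11 - 2*A^-15 + 2*A^-19 - A^-23
Normalise by the writhe: (-A^3)^(-w) = (-A^3)^(-7) = -A^-21, so f(A) = -A^-21 * <K> = A^-12 + 2*A^-20 - 2*A^-24 + 2*A^-28 - 3*A^-32 + 2*A^-36 - 2*A^-40 + A^-44.
Substitute A = t^(-1/4), i.e. A^e → t^(-e/4): V(t) = t^11 - 2*t^10 + 2*t^9 - 3*t^8 + 2*t^7 - 2*t^6 + 2*t^5 + t^3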